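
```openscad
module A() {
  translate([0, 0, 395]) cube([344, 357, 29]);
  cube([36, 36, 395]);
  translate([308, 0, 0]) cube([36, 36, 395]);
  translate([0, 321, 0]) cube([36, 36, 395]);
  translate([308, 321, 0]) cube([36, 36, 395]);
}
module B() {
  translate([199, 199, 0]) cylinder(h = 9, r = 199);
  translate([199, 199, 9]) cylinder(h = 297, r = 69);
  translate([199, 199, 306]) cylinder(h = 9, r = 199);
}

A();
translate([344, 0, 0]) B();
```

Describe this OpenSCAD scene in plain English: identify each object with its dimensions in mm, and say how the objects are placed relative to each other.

A is a four-legged stool. The seat is 344×357 mm, 29 mm thick, top at z = 424 mm. It stands on four square legs, each 36×36 mm in cross-section, from z = 0 to the seat underside, each flush with a corner of the seat.

B is a spool: two coaxial disc flanges of radius 199 mm and thickness 9 mm, joined by a core cylinder of radius 69 mm and height 297 mm. The lower flange rests on z = 0 and the three cylinders share a vertical axis.

The spool is against the stool's +x side, with their −y faces flush.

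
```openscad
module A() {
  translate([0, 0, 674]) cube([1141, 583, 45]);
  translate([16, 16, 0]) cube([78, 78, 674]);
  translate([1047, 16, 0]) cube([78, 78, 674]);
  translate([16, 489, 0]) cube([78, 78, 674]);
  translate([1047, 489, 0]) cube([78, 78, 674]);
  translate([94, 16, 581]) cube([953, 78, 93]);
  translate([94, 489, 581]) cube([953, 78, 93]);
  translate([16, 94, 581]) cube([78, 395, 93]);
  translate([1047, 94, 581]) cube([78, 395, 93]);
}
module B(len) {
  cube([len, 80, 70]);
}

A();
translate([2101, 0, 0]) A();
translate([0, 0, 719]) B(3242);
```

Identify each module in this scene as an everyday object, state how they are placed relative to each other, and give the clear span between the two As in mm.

Second table starts at x = 2101; first ends at x = 1141; clear span = 2101 − 1141 = 960 mm.

A is a table. B is a beam. A beam spans the tops of two tables. The clear span between the two tables is 960 mm.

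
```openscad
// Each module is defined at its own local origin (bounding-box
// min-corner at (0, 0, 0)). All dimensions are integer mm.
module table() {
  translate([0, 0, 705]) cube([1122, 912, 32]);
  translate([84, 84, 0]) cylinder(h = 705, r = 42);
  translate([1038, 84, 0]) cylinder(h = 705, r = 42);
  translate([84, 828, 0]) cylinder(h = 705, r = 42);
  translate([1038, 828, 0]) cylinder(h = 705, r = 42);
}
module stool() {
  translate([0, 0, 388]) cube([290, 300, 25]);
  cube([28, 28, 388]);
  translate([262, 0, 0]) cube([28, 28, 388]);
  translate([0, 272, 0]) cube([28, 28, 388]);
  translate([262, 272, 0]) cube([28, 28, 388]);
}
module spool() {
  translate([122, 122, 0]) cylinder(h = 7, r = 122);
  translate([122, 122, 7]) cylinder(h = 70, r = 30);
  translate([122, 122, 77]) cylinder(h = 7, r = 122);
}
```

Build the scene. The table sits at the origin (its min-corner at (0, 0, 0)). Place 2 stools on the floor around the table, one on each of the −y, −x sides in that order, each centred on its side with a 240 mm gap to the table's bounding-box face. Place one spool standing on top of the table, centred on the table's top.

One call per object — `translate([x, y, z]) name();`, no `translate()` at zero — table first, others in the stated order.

table();
translate([416, -540, 0]) stool();
translate([-530, 306, 0]) stool();
translate([439, 334, 737]) spool();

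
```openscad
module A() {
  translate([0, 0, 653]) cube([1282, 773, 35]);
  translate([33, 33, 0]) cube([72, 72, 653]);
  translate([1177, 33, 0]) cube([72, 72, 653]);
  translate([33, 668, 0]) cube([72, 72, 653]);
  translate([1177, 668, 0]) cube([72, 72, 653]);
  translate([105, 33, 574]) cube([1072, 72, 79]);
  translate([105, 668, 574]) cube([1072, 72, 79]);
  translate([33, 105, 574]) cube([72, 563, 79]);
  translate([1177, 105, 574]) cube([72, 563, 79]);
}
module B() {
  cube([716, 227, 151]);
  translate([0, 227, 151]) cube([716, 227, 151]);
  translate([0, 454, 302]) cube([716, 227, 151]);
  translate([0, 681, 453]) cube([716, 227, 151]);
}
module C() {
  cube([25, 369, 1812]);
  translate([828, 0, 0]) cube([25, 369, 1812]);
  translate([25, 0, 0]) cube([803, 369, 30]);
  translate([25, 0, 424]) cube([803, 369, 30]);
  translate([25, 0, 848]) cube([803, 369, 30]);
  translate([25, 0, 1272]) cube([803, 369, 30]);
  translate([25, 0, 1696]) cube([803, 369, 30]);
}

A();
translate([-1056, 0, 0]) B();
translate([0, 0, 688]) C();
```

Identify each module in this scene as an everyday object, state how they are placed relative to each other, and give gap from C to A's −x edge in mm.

The bookshelf's min-x is at 0; the table's min-x is 0; gap = 0 mm.

A is a table. B is a staircase. C is a bookshelf. The staircase is on the floor beside the table on its −x side. The bookshelf is on top of the table. The gap from the bookshelf to the table's −x edge is 0 mm.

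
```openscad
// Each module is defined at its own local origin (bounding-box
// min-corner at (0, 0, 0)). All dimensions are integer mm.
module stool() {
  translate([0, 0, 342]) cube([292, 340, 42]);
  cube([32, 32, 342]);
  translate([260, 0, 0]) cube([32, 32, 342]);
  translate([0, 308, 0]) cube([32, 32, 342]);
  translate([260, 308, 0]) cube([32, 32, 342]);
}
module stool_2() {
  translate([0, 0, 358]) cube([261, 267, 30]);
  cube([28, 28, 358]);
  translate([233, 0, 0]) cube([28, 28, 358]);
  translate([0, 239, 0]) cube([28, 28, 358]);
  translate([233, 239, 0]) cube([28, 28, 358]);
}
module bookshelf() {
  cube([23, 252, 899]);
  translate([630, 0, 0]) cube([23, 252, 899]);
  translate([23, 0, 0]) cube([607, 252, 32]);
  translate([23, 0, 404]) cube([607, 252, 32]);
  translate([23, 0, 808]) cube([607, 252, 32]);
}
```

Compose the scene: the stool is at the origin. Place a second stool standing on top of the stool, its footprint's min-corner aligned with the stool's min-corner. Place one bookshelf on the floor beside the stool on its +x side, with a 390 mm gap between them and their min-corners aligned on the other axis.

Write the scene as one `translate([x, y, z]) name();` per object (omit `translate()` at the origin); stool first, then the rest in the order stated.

stool();
translate([0, 0, 384]) stool_2();
translate([682, 0, 0]) bookshelf();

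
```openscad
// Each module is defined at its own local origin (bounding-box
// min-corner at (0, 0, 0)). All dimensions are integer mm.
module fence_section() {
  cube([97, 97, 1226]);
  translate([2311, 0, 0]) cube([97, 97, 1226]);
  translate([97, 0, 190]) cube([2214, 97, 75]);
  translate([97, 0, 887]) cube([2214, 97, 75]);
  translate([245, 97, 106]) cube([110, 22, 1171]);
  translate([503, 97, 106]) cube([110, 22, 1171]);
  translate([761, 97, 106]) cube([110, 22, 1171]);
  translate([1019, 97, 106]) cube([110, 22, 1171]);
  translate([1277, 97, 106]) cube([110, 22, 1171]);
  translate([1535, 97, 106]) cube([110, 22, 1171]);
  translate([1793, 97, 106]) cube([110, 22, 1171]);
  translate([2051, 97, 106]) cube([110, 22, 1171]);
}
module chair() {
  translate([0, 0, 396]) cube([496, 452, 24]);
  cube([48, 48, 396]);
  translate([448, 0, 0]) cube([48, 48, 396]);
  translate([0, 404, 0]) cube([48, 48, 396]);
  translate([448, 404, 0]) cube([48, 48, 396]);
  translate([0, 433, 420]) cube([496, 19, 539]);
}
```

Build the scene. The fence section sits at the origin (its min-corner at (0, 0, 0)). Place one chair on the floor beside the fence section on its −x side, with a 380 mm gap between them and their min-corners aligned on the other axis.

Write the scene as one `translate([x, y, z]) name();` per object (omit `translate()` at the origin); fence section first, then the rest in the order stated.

fence_section();
translate([-876, 0, 0]) chair();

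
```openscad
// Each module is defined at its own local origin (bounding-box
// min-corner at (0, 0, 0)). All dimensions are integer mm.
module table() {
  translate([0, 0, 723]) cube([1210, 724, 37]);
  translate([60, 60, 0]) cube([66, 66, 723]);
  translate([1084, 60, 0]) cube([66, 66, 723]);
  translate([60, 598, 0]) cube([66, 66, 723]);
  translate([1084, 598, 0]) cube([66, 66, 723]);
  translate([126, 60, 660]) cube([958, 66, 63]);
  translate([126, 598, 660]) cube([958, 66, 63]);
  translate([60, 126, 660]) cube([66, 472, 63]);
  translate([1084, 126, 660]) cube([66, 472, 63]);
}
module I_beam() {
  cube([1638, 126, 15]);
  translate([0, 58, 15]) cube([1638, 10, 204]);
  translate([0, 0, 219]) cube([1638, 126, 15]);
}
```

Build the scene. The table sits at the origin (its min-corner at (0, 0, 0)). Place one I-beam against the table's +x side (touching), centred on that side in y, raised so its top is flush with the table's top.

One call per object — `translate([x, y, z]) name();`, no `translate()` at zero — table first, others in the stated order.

table();
translate([1210, 299, 526]) I_beam();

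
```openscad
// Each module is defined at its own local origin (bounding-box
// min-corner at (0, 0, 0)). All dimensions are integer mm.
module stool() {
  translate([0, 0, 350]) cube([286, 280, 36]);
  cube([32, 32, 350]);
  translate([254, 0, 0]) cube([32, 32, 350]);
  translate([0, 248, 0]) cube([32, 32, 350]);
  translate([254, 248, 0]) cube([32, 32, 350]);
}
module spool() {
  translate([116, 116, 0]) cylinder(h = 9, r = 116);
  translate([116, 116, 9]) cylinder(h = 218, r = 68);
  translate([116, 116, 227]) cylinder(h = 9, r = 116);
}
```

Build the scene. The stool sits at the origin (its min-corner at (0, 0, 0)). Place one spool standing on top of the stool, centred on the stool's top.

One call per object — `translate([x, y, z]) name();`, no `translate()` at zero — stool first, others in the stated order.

stool();
translate([27, 24, 386]) spool();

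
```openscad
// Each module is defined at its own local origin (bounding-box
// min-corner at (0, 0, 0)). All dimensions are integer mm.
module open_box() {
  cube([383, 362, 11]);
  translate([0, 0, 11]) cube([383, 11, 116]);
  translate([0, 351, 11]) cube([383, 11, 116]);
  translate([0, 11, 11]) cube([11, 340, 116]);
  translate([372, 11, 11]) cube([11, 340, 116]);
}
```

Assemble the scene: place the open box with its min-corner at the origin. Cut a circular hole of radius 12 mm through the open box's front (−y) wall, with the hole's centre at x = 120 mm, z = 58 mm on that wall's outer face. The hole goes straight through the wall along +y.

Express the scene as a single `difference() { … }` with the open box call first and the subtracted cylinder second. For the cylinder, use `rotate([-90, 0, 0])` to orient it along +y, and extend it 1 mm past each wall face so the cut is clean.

difference() {
  open_box();
  translate([120, -1, 58]) rotate([-90, 0, 0]) cylinder(h = 13, r = 12);
}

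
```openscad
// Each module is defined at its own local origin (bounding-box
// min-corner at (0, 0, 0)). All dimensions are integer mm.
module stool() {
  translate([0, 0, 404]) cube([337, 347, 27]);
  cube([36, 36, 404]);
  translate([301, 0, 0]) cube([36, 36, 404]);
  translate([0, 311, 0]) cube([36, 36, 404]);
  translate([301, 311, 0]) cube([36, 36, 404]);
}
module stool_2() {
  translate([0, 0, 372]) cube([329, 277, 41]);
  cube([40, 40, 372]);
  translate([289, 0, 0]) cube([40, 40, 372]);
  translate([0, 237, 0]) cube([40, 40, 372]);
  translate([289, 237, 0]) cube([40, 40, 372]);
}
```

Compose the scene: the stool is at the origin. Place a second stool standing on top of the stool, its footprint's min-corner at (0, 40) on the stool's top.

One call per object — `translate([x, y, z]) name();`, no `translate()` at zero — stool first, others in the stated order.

stool();
translate([0, 40, 431]) stool_2();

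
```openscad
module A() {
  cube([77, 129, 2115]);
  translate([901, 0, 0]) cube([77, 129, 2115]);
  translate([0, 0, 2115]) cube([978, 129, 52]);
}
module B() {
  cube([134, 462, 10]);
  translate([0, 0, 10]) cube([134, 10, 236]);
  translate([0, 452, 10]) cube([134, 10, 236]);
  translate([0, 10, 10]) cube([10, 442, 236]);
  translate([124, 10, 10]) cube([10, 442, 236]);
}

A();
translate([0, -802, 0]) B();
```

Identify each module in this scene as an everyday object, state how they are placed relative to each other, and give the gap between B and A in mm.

The open box's nearest face is 340 mm from the door frame's −y face.

A is a door frame. B is an open box. The open box is on the floor beside the door frame on its −y side. The gap between the open box and the door frame is 340 mm.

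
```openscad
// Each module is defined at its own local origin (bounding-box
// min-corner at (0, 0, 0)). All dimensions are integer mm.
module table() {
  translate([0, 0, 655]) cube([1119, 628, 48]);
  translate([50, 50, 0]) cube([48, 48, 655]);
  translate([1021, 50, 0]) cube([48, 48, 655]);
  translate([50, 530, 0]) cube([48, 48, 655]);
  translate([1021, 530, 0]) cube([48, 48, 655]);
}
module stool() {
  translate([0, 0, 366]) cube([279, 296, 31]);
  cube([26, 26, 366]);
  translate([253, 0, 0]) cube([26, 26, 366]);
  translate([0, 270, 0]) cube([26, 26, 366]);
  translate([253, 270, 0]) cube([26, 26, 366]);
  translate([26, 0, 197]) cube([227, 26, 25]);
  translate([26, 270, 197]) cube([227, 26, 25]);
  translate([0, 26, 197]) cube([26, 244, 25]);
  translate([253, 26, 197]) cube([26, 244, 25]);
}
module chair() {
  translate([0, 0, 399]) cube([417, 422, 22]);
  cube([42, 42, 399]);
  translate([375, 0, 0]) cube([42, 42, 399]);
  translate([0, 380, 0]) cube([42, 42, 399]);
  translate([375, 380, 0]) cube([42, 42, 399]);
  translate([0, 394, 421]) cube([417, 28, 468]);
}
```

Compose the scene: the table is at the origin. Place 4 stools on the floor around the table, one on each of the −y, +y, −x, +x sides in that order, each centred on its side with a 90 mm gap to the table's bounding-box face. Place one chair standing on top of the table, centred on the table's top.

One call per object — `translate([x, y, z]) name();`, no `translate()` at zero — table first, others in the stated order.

table();
translate([420, -386, 0]) stool();
translate([420, 718, 0]) stool();
translate([-369, 166, 0]) stool();
translate([1209, 166, 0]) stool();
translate([351, 103, 703]) chair();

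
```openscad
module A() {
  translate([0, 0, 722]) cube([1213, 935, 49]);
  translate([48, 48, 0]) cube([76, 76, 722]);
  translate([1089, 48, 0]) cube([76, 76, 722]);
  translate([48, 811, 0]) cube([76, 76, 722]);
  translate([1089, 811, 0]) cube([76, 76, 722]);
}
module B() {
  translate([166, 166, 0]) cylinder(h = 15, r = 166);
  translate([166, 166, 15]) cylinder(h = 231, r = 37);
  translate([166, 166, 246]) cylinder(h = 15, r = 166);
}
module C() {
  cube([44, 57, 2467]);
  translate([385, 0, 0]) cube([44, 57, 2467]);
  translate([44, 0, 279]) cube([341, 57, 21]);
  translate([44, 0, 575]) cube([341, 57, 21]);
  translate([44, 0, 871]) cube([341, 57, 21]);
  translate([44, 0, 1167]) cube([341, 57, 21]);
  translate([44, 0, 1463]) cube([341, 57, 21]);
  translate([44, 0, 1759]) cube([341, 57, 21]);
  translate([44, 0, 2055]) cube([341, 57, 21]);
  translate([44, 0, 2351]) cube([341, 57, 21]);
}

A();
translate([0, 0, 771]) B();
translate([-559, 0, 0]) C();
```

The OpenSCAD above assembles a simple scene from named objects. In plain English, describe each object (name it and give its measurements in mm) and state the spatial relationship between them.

A is a table: top 1213 mm (x) × 935 mm (y), 49 mm thick, upper face at z = 771 mm, on four 76×76 mm square legs, each inset 48 mm from the nearest pair of top edges, running from z = 0 to the bottom of the top.

B is a spool: two coaxial disc flanges of radius 166 mm and thickness 15 mm, joined by a core cylinder of radius 37 mm and height 231 mm. The lower flange rests on z = 0 and the three cylinders share a vertical axis.

C is a straight ladder. Two 44×57 mm vertical rails, 2467 mm tall, stand 429 mm apart (outside-to-outside) with their front faces coplanar on the −y side. 8 rungs, each 57 mm deep and 21 mm tall, span between the inner faces of the rails, front faces flush with the rails. The lowest rung's underside is at z = 279 mm and rungs are spaced 296 mm apart (underside to underside).

The spool is on top of the table. The ladder is on the floor beside the table on its −x side.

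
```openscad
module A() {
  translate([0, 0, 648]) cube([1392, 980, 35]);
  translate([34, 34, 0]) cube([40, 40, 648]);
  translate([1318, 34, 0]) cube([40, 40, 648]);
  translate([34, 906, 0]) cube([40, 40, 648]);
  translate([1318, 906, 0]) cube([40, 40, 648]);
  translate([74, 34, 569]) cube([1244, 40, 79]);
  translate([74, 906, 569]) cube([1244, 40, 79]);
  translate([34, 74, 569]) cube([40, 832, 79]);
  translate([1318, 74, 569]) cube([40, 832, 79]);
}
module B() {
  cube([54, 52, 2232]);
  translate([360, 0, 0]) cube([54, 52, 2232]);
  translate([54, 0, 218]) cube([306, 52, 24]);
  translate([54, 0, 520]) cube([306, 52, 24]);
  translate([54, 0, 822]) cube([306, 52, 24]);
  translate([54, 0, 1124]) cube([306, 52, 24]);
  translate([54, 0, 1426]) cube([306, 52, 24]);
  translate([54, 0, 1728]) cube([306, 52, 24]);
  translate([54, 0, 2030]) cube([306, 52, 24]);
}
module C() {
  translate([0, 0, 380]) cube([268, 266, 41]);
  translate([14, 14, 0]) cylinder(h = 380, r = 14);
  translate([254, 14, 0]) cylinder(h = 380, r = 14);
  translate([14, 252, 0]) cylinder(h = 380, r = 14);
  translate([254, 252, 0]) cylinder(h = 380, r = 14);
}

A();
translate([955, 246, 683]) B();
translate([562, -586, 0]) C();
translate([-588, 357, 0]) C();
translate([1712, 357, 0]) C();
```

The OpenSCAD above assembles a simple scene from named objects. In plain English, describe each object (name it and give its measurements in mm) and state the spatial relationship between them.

A is a table with a 1392×980 mm rectangular top, 35 mm thick, top surface at z = 683 mm, supported by four 40×40 mm square legs, each inset 34 mm from the nearest pair of top edges, running from the floor. Four apron rails, 40 mm thick and 79 mm tall, run between adjacent legs with their top edges flush with the underside of the top and their outer faces flush with the legs' outer faces.

B is a straight ladder. Two 54×52 mm vertical rails, 2232 mm tall, stand 414 mm apart (outside-to-outside) with their front faces coplanar on the −y side. 7 rungs, each 52 mm deep and 24 mm tall, span between the inner faces of the rails, front faces flush with the rails. The lowest rung's underside is at z = 218 mm and rungs are spaced 302 mm apart (underside to underside).

C is a four-legged stool. The seat is 268×266 mm, 41 mm thick, top at z = 421 mm. It stands on four round legs, each 28 mm in diameter, from z = 0 to the seat underside, each leg's axis is inset half a diameter from the nearest pair of seat edges (so the leg's bounding box is flush with the corner).

The ladder is on top of the table. Three stools sit around the table at the −y, −x, +x sides.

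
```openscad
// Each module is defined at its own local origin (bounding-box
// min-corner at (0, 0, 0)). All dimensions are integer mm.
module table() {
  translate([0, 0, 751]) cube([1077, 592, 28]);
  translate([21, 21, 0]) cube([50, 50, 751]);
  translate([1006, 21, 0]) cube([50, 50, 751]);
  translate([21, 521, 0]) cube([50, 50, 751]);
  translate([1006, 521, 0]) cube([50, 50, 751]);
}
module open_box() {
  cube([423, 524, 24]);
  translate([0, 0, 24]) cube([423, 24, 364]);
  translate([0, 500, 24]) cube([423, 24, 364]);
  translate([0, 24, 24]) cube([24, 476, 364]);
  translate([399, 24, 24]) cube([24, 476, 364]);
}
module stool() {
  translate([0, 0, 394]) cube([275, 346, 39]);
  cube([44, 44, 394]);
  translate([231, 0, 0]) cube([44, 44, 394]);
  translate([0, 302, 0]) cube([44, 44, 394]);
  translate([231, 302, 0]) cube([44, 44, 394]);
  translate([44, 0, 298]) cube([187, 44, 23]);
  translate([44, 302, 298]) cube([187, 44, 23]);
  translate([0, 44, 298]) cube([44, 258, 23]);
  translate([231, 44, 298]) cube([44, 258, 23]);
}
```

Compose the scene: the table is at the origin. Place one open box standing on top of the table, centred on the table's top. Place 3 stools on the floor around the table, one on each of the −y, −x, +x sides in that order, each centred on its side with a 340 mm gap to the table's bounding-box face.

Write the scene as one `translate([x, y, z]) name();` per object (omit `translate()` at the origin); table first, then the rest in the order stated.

table();
translate([327, 34, 779]) open_box();
translate([401, -686, 0]) stool();
translate([-615, 123, 0]) stool();
translate([1417, 123, 0]) stool();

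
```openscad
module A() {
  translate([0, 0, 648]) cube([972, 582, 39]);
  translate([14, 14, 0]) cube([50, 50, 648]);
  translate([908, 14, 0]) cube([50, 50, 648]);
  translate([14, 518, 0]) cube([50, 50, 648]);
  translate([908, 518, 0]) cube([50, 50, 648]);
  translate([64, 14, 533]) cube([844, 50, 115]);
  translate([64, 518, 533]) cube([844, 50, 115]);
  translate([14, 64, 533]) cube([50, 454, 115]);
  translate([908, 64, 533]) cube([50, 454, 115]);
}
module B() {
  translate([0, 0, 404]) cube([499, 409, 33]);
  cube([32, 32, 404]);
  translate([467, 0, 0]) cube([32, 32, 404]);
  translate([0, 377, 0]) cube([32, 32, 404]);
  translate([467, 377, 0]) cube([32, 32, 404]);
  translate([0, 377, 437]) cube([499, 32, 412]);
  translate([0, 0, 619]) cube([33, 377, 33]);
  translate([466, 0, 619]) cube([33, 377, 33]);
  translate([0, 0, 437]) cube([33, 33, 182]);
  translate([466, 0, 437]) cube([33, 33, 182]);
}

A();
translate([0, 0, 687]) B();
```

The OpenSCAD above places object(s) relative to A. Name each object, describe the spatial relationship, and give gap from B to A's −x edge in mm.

A is a table. B is a chair. The chair is on top of the table. The gap from the chair to the table's −x edge is 0 mm.

The chair's min-x is at 0; the table's min-x is 0; gap = 0 mm.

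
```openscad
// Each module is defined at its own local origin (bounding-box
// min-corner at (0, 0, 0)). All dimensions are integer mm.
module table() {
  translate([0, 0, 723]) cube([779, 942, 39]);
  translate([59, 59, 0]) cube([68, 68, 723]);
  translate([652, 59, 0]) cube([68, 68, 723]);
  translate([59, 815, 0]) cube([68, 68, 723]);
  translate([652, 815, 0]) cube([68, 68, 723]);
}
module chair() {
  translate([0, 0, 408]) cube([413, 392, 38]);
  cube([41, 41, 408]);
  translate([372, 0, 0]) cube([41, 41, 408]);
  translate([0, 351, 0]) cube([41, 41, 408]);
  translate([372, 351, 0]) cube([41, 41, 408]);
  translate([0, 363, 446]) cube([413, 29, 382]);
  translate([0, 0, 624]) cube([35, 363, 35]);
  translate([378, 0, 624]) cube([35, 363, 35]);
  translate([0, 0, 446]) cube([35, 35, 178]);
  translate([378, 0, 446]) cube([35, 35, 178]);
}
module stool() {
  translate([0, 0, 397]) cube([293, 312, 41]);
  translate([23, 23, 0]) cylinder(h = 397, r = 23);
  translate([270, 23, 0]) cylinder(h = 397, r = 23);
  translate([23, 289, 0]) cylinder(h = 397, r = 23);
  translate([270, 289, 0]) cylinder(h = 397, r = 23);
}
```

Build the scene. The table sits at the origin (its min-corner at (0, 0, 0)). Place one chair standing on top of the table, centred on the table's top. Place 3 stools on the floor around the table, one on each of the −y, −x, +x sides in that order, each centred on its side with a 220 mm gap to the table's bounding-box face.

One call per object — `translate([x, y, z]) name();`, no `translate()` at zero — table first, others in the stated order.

table();
translate([183, 275, 762]) chair();
translate([243, -532, 0]) stool();
translate([-513, 315, 0]) stool();
translate([999, 315, 0]) stool();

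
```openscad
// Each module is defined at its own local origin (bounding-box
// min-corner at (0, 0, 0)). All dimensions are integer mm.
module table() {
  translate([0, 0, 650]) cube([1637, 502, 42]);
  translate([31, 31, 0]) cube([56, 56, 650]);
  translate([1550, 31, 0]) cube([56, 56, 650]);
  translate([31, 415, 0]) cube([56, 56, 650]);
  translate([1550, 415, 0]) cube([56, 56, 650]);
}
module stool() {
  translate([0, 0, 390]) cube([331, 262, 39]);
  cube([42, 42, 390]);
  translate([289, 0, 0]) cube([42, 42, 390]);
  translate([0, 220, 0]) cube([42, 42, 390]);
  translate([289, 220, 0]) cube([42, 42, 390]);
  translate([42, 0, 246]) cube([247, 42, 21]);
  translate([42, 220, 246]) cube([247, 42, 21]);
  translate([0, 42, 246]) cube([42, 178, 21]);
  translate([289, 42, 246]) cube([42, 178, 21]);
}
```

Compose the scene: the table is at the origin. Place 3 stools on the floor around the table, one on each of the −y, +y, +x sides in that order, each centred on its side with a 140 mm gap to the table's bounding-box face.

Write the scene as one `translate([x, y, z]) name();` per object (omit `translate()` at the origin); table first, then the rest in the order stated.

table();
translate([653, -402, 0]) stool();
translate([653, 642, 0]) stool();
translate([1777, 120, 0]) stool();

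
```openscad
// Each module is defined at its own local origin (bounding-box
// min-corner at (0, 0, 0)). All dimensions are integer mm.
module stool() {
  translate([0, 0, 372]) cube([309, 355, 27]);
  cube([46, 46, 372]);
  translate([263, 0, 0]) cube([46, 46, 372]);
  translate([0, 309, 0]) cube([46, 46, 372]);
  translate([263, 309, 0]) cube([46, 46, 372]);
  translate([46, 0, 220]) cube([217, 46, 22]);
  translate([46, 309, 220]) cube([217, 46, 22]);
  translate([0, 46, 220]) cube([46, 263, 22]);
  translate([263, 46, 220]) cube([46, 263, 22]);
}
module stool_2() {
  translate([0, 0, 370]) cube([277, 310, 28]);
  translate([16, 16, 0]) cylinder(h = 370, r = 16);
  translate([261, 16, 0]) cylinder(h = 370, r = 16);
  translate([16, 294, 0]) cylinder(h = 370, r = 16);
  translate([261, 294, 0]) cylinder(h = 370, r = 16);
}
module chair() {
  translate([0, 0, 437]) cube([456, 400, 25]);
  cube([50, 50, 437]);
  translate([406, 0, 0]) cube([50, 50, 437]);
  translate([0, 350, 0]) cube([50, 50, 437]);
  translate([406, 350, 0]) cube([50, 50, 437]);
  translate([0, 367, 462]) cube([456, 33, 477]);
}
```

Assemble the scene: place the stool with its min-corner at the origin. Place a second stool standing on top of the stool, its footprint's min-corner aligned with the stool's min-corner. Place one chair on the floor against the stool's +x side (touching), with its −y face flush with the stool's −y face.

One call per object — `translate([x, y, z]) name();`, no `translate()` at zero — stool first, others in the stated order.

stool();
translate([0, 0, 399]) stool_2();
translate([309, 0, 0]) chair();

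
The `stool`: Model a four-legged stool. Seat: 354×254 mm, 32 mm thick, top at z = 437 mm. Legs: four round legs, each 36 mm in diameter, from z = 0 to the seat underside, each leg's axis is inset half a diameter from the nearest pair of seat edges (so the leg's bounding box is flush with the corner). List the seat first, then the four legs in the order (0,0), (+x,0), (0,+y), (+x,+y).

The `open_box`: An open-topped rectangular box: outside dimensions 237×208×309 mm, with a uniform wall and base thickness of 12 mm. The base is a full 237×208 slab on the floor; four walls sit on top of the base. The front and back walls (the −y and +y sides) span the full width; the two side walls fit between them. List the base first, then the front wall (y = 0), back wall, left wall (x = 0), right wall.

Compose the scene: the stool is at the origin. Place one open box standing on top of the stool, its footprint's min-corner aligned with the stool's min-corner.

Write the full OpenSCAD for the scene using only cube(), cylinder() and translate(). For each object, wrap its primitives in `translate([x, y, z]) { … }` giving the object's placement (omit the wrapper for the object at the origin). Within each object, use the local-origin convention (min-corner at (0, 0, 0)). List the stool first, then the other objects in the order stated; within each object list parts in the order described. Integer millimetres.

translate([0, 0, 405]) cube([354, 254, 32]);
translate([18, 18, 0]) cylinder(h = 405, r = 18);
translate([336, 18, 0]) cylinder(h = 405, r = 18);
translate([18, 236, 0]) cylinder(h = 405, r = 18);
translate([336, 236, 0]) cylinder(h = 405, r = 18);
translate([0, 0, 437]) {
  cube([237, 208, 12]);
  translate([0, 0, 12]) cube([237, 12, 297]);
  translate([0, 196, 12]) cube([237, 12, 297]);
  translate([0, 12, 12]) cube([12, 184, 297]);
  translate([225, 12, 12]) cube([12, 184, 297]);
}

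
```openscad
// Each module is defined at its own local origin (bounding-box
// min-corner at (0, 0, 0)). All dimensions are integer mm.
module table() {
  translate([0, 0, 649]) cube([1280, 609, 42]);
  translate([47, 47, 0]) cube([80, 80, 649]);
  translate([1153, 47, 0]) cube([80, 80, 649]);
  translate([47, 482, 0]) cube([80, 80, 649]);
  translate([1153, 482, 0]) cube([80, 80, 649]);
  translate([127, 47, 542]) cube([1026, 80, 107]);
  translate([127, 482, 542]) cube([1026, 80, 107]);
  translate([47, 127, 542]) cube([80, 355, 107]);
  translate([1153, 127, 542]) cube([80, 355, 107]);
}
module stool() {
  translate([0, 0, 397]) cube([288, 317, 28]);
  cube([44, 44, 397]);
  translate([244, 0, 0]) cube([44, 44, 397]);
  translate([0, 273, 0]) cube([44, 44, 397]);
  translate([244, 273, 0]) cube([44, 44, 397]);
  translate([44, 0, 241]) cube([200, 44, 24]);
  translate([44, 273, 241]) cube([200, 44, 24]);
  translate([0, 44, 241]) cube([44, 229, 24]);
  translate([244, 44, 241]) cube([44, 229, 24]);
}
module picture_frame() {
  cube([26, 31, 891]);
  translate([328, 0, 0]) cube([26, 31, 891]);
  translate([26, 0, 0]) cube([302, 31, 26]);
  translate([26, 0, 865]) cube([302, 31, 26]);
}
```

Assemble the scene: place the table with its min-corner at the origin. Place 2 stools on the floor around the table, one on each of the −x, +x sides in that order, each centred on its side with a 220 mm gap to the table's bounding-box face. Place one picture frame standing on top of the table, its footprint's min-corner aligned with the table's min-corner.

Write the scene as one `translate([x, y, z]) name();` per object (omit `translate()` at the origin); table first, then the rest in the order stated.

table();
translate([-508, 146, 0]) stool();
translate([1500, 146, 0]) stool();
translate([0, 0, 691]) picture_frame();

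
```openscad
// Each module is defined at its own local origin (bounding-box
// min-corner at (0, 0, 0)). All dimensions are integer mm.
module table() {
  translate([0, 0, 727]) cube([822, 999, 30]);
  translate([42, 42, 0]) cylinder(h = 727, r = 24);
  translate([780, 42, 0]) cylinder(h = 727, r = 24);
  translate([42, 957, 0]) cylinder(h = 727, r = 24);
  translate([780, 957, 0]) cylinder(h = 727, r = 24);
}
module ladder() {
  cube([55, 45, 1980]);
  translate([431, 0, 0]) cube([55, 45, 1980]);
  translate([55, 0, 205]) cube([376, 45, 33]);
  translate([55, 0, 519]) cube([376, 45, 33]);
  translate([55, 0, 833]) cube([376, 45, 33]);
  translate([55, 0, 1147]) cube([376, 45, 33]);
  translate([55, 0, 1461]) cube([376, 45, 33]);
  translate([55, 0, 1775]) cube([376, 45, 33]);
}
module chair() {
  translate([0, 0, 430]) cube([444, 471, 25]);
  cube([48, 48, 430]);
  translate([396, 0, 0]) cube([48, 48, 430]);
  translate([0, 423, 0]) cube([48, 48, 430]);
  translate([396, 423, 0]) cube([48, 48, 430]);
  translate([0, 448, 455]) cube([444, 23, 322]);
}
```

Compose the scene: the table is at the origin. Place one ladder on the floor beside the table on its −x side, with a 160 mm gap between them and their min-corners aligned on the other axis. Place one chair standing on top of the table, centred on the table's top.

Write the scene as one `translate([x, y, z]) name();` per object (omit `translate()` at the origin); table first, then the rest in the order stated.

table();
translate([-646, 0, 0]) ladder();
translate([189, 264, 757]) chair();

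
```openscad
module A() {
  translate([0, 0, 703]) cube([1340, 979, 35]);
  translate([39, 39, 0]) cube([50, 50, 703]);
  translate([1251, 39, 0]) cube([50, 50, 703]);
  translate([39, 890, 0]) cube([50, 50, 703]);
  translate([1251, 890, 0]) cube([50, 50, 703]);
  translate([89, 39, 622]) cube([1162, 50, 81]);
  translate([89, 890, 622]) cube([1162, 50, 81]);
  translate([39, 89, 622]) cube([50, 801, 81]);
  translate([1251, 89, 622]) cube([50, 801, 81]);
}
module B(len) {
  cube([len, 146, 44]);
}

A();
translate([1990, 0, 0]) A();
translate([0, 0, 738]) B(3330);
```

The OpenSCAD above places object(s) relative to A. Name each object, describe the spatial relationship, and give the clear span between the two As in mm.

A is a table. B is a beam. A beam spans the tops of two tables. The clear span between the two tables is 650 mm.

Second table starts at x = 1990; first ends at x = 1340; clear span = 1990 − 1340 = 650 mm.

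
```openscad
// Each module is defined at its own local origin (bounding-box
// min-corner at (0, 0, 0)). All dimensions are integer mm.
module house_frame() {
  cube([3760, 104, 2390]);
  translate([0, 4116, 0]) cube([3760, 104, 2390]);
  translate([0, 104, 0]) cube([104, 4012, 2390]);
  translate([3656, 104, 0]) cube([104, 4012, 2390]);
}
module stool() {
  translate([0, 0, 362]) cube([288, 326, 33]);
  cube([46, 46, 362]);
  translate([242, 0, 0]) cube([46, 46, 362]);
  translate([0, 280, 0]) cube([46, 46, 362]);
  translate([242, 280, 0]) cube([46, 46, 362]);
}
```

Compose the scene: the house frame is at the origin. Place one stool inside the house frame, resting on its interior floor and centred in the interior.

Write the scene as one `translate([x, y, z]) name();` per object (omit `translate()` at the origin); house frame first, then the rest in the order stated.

house_frame();
translate([1736, 1947, 0]) stool();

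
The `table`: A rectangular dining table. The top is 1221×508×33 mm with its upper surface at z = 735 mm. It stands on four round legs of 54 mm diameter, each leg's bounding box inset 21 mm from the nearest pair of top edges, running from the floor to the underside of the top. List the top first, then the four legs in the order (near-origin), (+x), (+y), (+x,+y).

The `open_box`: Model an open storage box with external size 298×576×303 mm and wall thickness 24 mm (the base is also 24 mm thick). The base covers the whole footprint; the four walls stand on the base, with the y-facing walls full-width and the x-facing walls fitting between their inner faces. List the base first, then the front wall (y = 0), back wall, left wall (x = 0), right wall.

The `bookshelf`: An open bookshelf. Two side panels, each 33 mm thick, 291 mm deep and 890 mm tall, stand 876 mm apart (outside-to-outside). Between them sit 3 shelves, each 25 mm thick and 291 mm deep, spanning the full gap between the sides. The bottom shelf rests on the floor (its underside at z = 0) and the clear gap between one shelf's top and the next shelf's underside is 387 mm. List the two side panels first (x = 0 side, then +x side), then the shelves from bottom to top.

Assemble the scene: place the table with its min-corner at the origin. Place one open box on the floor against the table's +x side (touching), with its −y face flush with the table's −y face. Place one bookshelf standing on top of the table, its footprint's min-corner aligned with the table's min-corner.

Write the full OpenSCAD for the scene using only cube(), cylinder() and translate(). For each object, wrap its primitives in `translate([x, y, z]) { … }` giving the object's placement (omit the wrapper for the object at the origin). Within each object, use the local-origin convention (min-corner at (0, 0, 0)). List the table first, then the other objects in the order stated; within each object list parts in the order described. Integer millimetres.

translate([0, 0, 702]) cube([1221, 508, 33]);
translate([48, 48, 0]) cylinder(h = 702, r = 27);
translate([1173, 48, 0]) cylinder(h = 702, r = 27);
translate([48, 460, 0]) cylinder(h = 702, r = 27);
translate([1173, 460, 0]) cylinder(h = 702, r = 27);
translate([1221, 0, 0]) {
  cube([298, 576, 24]);
  translate([0, 0, 24]) cube([298, 24, 279]);
  translate([0, 552, 24]) cube([298, 24, 279]);
  translate([0, 24, 24]) cube([24, 528, 279]);
  translate([274, 24, 24]) cube([24, 528, 279]);
}
translate([0, 0, 735]) {
  cube([33, 291, 890]);
  translate([843, 0, 0]) cube([33, 291, 890]);
  translate([33, 0, 0]) cube([810, 291, 25]);
  translate([33, 0, 412]) cube([810, 291, 25]);
  translate([33, 0, 824]) cube([810, 291, 25]);
}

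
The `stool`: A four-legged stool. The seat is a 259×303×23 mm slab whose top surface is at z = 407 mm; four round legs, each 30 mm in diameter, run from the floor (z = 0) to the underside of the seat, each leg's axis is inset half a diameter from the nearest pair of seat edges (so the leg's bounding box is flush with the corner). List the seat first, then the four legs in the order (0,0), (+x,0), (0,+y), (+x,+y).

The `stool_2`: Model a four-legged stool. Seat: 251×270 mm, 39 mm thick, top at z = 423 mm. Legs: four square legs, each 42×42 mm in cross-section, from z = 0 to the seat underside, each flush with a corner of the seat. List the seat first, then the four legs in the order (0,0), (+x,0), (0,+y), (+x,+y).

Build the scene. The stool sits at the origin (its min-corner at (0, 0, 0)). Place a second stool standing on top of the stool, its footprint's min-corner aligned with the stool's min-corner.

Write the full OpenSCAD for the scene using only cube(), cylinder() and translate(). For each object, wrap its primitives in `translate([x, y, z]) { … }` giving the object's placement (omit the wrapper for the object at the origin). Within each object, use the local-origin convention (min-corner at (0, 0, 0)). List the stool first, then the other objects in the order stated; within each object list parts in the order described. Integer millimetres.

translate([0, 0, 384]) cube([259, 303, 23]);
translate([15, 15, 0]) cylinder(h = 384, r = 15);
translate([244, 15, 0]) cylinder(h = 384, r = 15);
translate([15, 288, 0]) cylinder(h = 384, r = 15);
translate([244, 288, 0]) cylinder(h = 384, r = 15);
translate([0, 0, 407]) {
  translate([0, 0, 384]) cube([251, 270, 39]);
  cube([42, 42, 384]);
  translate([209, 0, 0]) cube([42, 42, 384]);
  translate([0, 228, 0]) cube([42, 42, 384]);
  translate([209, 228, 0]) cube([42, 42, 384]);
}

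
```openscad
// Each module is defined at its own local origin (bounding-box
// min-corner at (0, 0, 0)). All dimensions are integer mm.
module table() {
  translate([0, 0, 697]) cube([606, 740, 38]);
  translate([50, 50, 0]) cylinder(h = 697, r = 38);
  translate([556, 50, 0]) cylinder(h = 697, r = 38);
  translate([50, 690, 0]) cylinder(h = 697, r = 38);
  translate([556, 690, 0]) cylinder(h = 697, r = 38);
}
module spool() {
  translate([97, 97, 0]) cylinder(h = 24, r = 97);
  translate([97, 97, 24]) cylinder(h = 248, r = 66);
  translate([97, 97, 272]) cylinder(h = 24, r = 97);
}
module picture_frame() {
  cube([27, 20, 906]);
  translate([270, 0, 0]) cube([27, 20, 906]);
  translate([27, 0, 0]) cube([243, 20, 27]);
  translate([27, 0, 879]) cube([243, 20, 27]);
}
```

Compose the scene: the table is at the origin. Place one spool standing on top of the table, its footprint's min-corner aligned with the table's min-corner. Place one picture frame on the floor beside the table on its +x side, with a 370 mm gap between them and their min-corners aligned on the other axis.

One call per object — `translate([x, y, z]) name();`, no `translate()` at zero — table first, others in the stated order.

table();
translate([0, 0, 735]) spool();
translate([976, 0, 0]) picture_frame();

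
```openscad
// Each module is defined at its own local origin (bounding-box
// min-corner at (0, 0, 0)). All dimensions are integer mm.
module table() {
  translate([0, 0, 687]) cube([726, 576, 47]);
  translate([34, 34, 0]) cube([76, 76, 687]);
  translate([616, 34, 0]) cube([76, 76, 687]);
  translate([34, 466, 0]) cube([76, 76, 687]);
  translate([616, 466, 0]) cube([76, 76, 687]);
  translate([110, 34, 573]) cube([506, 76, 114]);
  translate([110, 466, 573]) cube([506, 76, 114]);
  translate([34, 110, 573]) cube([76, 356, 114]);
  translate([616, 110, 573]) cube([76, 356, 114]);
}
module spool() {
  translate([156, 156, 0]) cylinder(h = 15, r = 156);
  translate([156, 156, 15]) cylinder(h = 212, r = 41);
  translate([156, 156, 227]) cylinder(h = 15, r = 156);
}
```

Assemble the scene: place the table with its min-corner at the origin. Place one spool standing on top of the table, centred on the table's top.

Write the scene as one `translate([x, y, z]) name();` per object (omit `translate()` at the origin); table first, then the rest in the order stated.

table();
translate([207, 132, 734]) spool();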